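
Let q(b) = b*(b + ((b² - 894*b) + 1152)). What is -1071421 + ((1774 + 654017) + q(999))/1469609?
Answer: -1574462349644/1469609 ≈ -1.0713e+6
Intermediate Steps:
q(b) = b*(1152 + b² - 893*b) (q(b) = b*(b + (1152 + b² - 894*b)) = b*(1152 + b² - 893*b))
-1071421 + ((1774 + 654017) + q(999))/1469609 = -1071421 + ((1774 + 654017) + 999*(1152 + 999² - 893*999))/1469609 = -1071421 + (655791 + 999*(1152 + 998001 - 892107))*(1/1469609) = -1071421 + (655791 + 999*107046)*(1/1469609) = -1071421 + (655791 + 106938954)*(1/1469609) = -1071421 + 107594745*(1/1469609) = -1071421 + 107594745/1469609 = -1574462349644/1469609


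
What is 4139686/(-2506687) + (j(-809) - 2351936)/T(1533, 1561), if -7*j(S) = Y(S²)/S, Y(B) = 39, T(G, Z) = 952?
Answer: -33408915841779159/13513990793912 ≈ -2472.2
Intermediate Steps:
j(S) = -39/(7*S)
4139686/(-2506687) + (j(-809) - 2351936)/T(1533, 1561) = 4139686/(-2506687) + (-39/7/(-809) - 2351936)/952 = 4139686*(-1/2506687) + (-39/7*(-1/809) - 2351936)*(1/952) = -4139686/2506687 + (39/5663 - 2351936)*(1/952) = -4139686/2506687 - 13319013529/5663*1/952 = -4139686/2506687 - 13319013529/5391176 = -33408915841779159/13513990793912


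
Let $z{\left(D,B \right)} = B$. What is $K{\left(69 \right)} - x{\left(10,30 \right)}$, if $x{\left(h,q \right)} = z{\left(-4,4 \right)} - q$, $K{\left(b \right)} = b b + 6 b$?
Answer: $5201$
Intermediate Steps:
$K{\left(b \right)} = b^{2} + 6 b$
$x{\left(h,q \right)} = 4 - q$
$K{\left(69 \right)} - x{\left(10,30 \right)} = 69 \left(6 + 69\right) - \left(4 - 30\right) = 69 \cdot 75 - \left(4 - 30\right) = 5175 - -26 = 5175 + 26 = 5201$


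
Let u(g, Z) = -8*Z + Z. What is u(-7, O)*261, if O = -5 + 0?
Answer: 9135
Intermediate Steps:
O = -5
u(g, Z) = -7*Z
u(-7, O)*261 = -7*(-5)*261 = 35*261 = 9135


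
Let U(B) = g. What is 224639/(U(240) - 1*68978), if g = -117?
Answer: -224639/69095 ≈ -3.2512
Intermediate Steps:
U(B) = -117
224639/(U(240) - 1*68978) = 224639/(-117 - 1*68978) = 224639/(-117 - 68978) = 224639/(-69095) = 224639*(-1/69095) = -224639/69095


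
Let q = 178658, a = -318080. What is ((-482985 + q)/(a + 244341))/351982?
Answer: 304327/25954800698 ≈ 1.1725e-5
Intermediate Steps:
((-482985 + q)/(a + 244341))/351982 = ((-482985 + 178658)/(-318080 + 244341))/351982 = -304327/(-73739)*(1/351982) = -304327*(-1/73739)*(1/351982) = (304327/73739)*(1/351982) = 304327/25954800698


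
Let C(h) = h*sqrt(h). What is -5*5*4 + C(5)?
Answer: -100 + 5*sqrt(5) ≈ -88.820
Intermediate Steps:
C(h) = h**(3/2)
-5*5*4 + C(5) = -5*5*4 + 5**(3/2) = -25*4 + 5*sqrt(5) = -100 + 5*sqrt(5)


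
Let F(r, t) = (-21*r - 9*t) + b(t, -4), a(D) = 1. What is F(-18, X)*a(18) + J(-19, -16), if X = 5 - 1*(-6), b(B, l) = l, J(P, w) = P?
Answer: 256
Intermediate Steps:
X = 11 (X = 5 + 6 = 11)
F(r, t) = -4 - 21*r - 9*t (F(r, t) = (-21*r - 9*t) - 4 = -4 - 21*r - 9*t)
F(-18, X)*a(18) + J(-19, -16) = (-4 - 21*(-18) - 9*11)*1 - 19 = (-4 + 378 - 99)*1 - 19 = 275*1 - 19 = 275 - 19 = 256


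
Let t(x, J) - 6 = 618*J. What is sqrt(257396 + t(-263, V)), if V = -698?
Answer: I*sqrt(173962) ≈ 417.09*I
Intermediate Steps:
t(x, J) = 6 + 618*J
sqrt(257396 + t(-263, V)) = sqrt(257396 + (6 + 618*(-698))) = sqrt(257396 + (6 - 431364)) = sqrt(257396 - 431358) = sqrt(-173962) = I*sqrt(173962)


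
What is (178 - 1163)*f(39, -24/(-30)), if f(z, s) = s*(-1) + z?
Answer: -37627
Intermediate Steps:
f(z, s) = z - s (f(z, s) = -s + z = z - s)
(178 - 1163)*f(39, -24/(-30)) = (178 - 1163)*(39 - (-24)/(-30)) = -985*(39 - (-24)*(-1)/30) = -985*(39 - 1*⅘) = -985*(39 - ⅘) = -985*191/5 = -37627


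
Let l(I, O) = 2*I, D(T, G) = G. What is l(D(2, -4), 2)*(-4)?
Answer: 32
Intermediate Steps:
l(D(2, -4), 2)*(-4) = (2*(-4))*(-4) = -8*(-4) = 32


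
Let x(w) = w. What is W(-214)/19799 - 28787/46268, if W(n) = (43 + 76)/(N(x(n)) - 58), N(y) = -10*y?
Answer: -593319166387/953618597412 ≈ -0.62218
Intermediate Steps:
W(n) = 119/(-58 - 10*n) (W(n) = (43 + 76)/(-10*n - 58) = 119/(-58 - 10*n))
W(-214)/19799 - 28787/46268 = -119/(58 + 10*(-214))/19799 - 28787/46268 = -119/(58 - 2140)*(1/19799) - 28787*1/46268 = -119/(-2082)*(1/19799) - 28787/46268 = -119*(-1/2082)*(1/19799) - 28787/46268 = (119/2082)*(1/19799) - 28787/46268 = 119/41221518 - 28787/46268 = -593319166387/953618597412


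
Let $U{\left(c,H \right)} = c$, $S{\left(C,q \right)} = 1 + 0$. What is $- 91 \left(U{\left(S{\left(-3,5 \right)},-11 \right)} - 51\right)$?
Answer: $4550$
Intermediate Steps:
$S{\left(C,q \right)} = 1$
$- 91 \left(U{\left(S{\left(-3,5 \right)},-11 \right)} - 51\right) = - 91 \left(1 - 51\right) = \left(-91\right) \left(-50\right) = 4550$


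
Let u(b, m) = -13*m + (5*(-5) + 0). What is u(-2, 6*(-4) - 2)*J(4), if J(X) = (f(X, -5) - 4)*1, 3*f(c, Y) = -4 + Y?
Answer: -2191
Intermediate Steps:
f(c, Y) = -4/3 + Y/3 (f(c, Y) = (-4 + Y)/3 = -4/3 + Y/3)
J(X) = -7 (J(X) = ((-4/3 + (1/3)*(-5)) - 4)*1 = ((-4/3 - 5/3) - 4)*1 = (-3 - 4)*1 = -7*1 = -7)
u(b, m) = -25 - 13*m (u(b, m) = -13*m + (-25 + 0) = -13*m - 25 = -25 - 13*m)
u(-2, 6*(-4) - 2)*J(4) = (-25 - 13*(6*(-4) - 2))*(-7) = (-25 - 13*(-24 - 2))*(-7) = (-25 - 13*(-26))*(-7) = (-25 + 338)*(-7) = 313*(-7) = -2191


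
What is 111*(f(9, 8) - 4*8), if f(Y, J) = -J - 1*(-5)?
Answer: -3885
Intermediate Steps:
f(Y, J) = 5 - J (f(Y, J) = -J + 5 = 5 - J)
111*(f(9, 8) - 4*8) = 111*((5 - 1*8) - 4*8) = 111*((5 - 8) - 32) = 111*(-3 - 32) = 111*(-35) = -3885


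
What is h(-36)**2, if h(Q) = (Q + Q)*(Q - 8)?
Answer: 10036224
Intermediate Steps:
h(Q) = 2*Q*(-8 + Q) (h(Q) = (2*Q)*(-8 + Q) = 2*Q*(-8 + Q))
h(-36)**2 = (2*(-36)*(-8 - 36))**2 = (2*(-36)*(-44))**2 = 3168**2 = 10036224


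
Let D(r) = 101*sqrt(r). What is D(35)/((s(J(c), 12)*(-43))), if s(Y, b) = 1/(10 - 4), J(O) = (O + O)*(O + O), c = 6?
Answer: -606*sqrt(35)/43 ≈ -83.375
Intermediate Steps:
J(O) = 4*O**2 (J(O) = (2*O)*(2*O) = 4*O**2)
s(Y, b) = 1/6
D(35)/((s(J(c), 12)*(-43))) = (101*sqrt(35))/(((1/6)*(-43))) = (101*sqrt(35))/(-43/6) = (101*sqrt(35))*(-6/43) = -606*sqrt(35)/43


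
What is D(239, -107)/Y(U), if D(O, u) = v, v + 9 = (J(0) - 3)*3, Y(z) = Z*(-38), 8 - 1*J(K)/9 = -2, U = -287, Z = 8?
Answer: -63/76 ≈ -0.82895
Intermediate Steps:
J(K) = 90 (J(K) = 72 - 9*(-2) = 72 + 18 = 90)
Y(z) = -304 (Y(z) = 8*(-38) = -304)
v = 252 (v = -9 + (90 - 3)*3 = -9 + 87*3 = -9 + 261 = 252)
D(O, u) = 252
D(239, -107)/Y(U) = 252/(-304) = 252*(-1/304) = -63/76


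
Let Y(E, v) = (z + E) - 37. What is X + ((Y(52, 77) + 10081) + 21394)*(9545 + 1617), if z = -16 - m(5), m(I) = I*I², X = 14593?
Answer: 349932131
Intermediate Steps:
m(I) = I³
z = -141 (z = -16 - 1*5³ = -16 - 1*125 = -16 - 125 = -141)
Y(E, v) = -178 + E (Y(E, v) = (-141 + E) - 37 = -178 + E)
X + ((Y(52, 77) + 10081) + 21394)*(9545 + 1617) = 14593 + (((-178 + 52) + 10081) + 21394)*(9545 + 1617) = 14593 + ((-126 + 10081) + 21394)*11162 = 14593 + (9955 + 21394)*11162 = 14593 + 31349*11162 = 14593 + 349917538 = 349932131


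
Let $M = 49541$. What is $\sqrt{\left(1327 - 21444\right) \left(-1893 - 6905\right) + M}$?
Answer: $\sqrt{177038907} \approx 13306.0$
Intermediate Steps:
$\sqrt{\left(1327 - 21444\right) \left(-1893 - 6905\right) + M} = \sqrt{\left(1327 - 21444\right) \left(-1893 - 6905\right) + 49541} = \sqrt{\left(-20117\right) \left(-8798\right) + 49541} = \sqrt{176989366 + 49541} = \sqrt{177038907}$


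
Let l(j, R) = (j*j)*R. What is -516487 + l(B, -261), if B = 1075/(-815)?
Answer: -13734607828/26569 ≈ -5.1694e+5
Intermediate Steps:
B = -215/163 (B = 1075*(-1/815) = -215/163 ≈ -1.3190)
l(j, R) = R*j² (l(j, R) = j²*R = R*j²)
-516487 + l(B, -261) = -516487 - 261*(-215/163)² = -516487 - 261*46225/26569 = -516487 - 12064725/26569 = -13734607828/26569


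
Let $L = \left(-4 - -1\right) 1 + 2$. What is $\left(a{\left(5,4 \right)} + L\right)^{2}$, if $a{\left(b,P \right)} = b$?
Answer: $16$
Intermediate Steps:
$L = -1$ ($L = \left(-4 + 1\right) 1 + 2 = \left(-3\right) 1 + 2 = -3 + 2 = -1$)
$\left(a{\left(5,4 \right)} + L\right)^{2} = \left(5 - 1\right)^{2} = 4^{2} = 16$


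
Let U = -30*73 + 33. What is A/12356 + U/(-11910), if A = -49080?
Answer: -46490909/12263330 ≈ -3.7910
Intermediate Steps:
U = -2157 (U = -2190 + 33 = -2157)
A/12356 + U/(-11910) = -49080/12356 - 2157/(-11910) = -49080*1/12356 - 2157*(-1/11910) = -12270/3089 + 719/3970 = -46490909/12263330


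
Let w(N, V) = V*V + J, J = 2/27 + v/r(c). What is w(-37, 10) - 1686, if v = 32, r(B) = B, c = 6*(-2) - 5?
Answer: -728804/459 ≈ -1587.8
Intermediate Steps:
c = -17 (c = -12 - 5 = -17)
J = -830/459 (J = 2/27 + 32/(-17) = 2*(1/27) + 32*(-1/17) = 2/27 - 32/17 = -830/459 ≈ -1.8083)
w(N, V) = -830/459 + V² (w(N, V) = V*V - 830/459 = V² - 830/459 = -830/459 + V²)
w(-37, 10) - 1686 = (-830/459 + 10²) - 1686 = (-830/459 + 100) - 1686 = 45070/459 - 1686 = -728804/459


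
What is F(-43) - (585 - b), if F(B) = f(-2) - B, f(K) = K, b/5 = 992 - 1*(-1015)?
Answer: 9491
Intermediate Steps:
b = 10035 (b = 5*(992 - 1*(-1015)) = 5*(992 + 1015) = 5*2007 = 10035)
F(B) = -2 - B
F(-43) - (585 - b) = (-2 - 1*(-43)) - (585 - 1*10035) = (-2 + 43) - (585 - 10035) = 41 - 1*(-9450) = 41 + 9450 = 9491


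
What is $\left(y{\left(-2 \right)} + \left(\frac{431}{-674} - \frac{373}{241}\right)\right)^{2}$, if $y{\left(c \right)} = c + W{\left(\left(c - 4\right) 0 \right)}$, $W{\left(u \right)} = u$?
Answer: $\frac{462591779881}{26384804356} \approx 17.533$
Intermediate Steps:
$y{\left(c \right)} = c$ ($y{\left(c \right)} = c + \left(c - 4\right) 0 = c + \left(-4 + c\right) 0 = c + 0 = c$)
$\left(y{\left(-2 \right)} + \left(\frac{431}{-674} - \frac{373}{241}\right)\right)^{2} = \left(-2 + \left(\frac{431}{-674} - \frac{373}{241}\right)\right)^{2} = \left(-2 + \left(431 \left(- \frac{1}{674}\right) - \frac{373}{241}\right)\right)^{2} = \left(-2 - \frac{355273}{162434}\right)^{2} = \left(- \frac{680141}{162434}\right)^{2} = \frac{462591779881}{26384804356}$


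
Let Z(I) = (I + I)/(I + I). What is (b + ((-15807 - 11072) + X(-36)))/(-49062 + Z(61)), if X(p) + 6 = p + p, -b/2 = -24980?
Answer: -23003/49061 ≈ -0.46887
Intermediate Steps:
b = 49960 (b = -2*(-24980) = 49960)
X(p) = -6 + 2*p (X(p) = -6 + (p + p) = -6 + 2*p)
Z(I) = 1 (Z(I) = (2*I)/((2*I)) = (2*I)*(1/(2*I)) = 1)
(b + ((-15807 - 11072) + X(-36)))/(-49062 + Z(61)) = (49960 + ((-15807 - 11072) + (-6 + 2*(-36))))/(-49062 + 1) = (49960 + (-26879 + (-6 - 72)))/(-49061) = (49960 + (-26879 - 78))*(-1/49061) = (49960 - 26957)*(-1/49061) = 23003*(-1/49061) = -23003/49061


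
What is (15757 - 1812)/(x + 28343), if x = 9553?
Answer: 13945/37896 ≈ 0.36798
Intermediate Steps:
(15757 - 1812)/(x + 28343) = (15757 - 1812)/(9553 + 28343) = 13945/37896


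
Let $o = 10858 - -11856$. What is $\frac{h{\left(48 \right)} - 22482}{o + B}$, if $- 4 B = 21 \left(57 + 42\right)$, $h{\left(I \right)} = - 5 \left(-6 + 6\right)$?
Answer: $- \frac{89928}{88777} \approx -1.013$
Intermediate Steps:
$h{\left(I \right)} = 0$ ($h{\left(I \right)} = \left(-5\right) 0 = 0$)
$B = - \frac{2079}{4}$ ($B = - \frac{21 \left(57 + 42\right)}{4} = - \frac{21 \cdot 99}{4} = \left(- \frac{1}{4}\right) 2079 = - \frac{2079}{4} \approx -519.75$)
$o = 22714$ ($o = 10858 + 11856 = 22714$)
$\frac{h{\left(48 \right)} - 22482}{o + B} = \frac{0 - 22482}{22714 - \frac{2079}{4}} = - \frac{22482}{\frac{88777}{4}} = \left(-22482\right) \frac{4}{88777} = - \frac{89928}{88777}$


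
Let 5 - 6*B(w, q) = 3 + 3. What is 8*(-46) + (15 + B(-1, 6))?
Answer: -2119/6 ≈ -353.17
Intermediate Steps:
B(w, q) = -⅙ (B(w, q) = ⅚ - (3 + 3)/6 = ⅚ - ⅙*6 = ⅚ - 1 = -⅙)
8*(-46) + (15 + B(-1, 6)) = 8*(-46) + (15 - ⅙) = -368 + 89/6 = -2119/6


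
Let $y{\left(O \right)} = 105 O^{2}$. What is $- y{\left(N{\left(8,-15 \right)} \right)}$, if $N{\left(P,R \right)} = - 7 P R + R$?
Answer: $-71465625$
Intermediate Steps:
$N{\left(P,R \right)} = R - 7 P R$ ($N{\left(P,R \right)} = - 7 P R + R = R - 7 P R$)
$- y{\left(N{\left(8,-15 \right)} \right)} = - 105 \left(- 15 \left(1 - 56\right)\right)^{2} = - 105 \left(\left(-15\right) \left(-55\right)\right)^{2} = - 105 \cdot 825^{2} = - 105 \cdot 680625 = \left(-1\right) 71465625 = -71465625$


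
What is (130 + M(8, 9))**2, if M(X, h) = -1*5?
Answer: 15625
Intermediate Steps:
M(X, h) = -5
(130 + M(8, 9))**2 = (130 - 5)**2 = 125**2 = 15625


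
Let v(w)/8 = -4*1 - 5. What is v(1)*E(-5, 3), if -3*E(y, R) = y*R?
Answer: -360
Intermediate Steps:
E(y, R) = -R*y/3 (E(y, R) = -y*R/3 = -R*y/3)
v(w) = -72 (v(w) = 8*(-4*1 - 5) = 8*(-4 - 5) = 8*(-9) = -72)
v(1)*E(-5, 3) = -(-24)*3*(-5) = -72*5 = -360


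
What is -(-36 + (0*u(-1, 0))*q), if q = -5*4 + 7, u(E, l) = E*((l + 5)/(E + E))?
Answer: 36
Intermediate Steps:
u(E, l) = 5/2 + l/2 (u(E, l) = E*((5 + l)/((2*E))) = E*((5 + l)*(1/(2*E))) = E*((5 + l)/(2*E)) = 5/2 + l/2)
q = -13 (q = -20 + 7 = -13)
-(-36 + (0*u(-1, 0))*q) = -(-36 + (0*(5/2 + (½)*0))*(-13)) = -(-36 + (0*(5/2 + 0))*(-13)) = -(-36 + (0*(5/2))*(-13)) = -(-36 + 0*(-13)) = -(-36 + 0) = -1*(-36) = 36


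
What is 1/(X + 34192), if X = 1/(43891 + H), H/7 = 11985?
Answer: 127786/4369258913 ≈ 2.9247e-5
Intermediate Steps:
H = 83895 (H = 7*11985 = 83895)
X = 1/127786 (X = 1/(43891 + 83895) = 1/127786 ≈ 7.8256e-6)
1/(X + 34192) = 1/(1/127786 + 34192) = 1/(4369258913/127786) = 127786/4369258913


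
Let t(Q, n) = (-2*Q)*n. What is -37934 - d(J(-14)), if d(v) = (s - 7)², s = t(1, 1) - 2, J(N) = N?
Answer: -38055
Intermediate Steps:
t(Q, n) = -2*Q*n
s = -4 (s = -2*1*1 - 2 = -2 - 2 = -4)
d(v) = 121 (d(v) = (-4 - 7)² = (-11)² = 121)
-37934 - d(J(-14)) = -37934 - 1*121 = -37934 - 121 = -38055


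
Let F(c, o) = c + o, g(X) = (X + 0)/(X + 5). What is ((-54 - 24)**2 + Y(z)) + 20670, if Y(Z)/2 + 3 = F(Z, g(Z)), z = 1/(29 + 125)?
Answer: 1587949441/59367 ≈ 26748.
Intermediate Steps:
g(X) = X/(5 + X)
z = 1/154 ≈ 0.0064935
Y(Z) = -6 + 2*Z + 2*Z/(5 + Z) (Y(Z) = -6 + 2*(Z + Z/(5 + Z)) = -6 + (2*Z + 2*Z/(5 + Z)) = -6 + 2*Z + 2*Z/(5 + Z))
((-54 - 24)**2 + Y(z)) + 20670 = ((-54 - 24)**2 + 2*(-15 + (1/154)**2 + 3*(1/154))/(5 + 1/154)) + 20670 = ((-78)**2 + 2*(-15 + 1/23716 + 3/154)/(771/154)) + 20670 = (6084 + 2*(154/771)*(-355277/23716)) + 20670 = (6084 - 355277/59367) + 20670 = 360833551/59367 + 20670 = 1587949441/59367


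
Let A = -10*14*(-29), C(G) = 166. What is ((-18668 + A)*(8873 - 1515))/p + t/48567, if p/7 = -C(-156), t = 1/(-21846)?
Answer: 686998300573721/7426962774 ≈ 92501.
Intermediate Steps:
t = -1/21846 ≈ -4.5775e-5
A = 4060 (A = -140*(-29) = 4060)
p = -1162 (p = 7*(-1*166) = 7*(-166) = -1162)
((-18668 + A)*(8873 - 1515))/p + t/48567 = ((-18668 + 4060)*(8873 - 1515))/(-1162) - 1/21846/48567 = -14608*7358*(-1/1162) - 1/21846*1/48567 = -107485664*(-1/1162) - 1/1060994682 = 647504/7 - 1/1060994682 = 686998300573721/7426962774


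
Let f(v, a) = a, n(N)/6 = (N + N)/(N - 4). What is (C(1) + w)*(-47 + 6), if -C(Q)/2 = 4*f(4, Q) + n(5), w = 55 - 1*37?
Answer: 4510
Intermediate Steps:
n(N) = 12*N/(-4 + N) (n(N) = 6*((N + N)/(N - 4)) = 6*((2*N)/(-4 + N)) = 6*(2*N/(-4 + N)) = 12*N/(-4 + N))
w = 18 (w = 55 - 37 = 18)
C(Q) = -120 - 8*Q (C(Q) = -2*(4*Q + 12*5/(-4 + 5)) = -2*(4*Q + 12*5/1) = -2*(4*Q + 12*5*1) = -2*(4*Q + 60) = -2*(60 + 4*Q) = -120 - 8*Q)
(C(1) + w)*(-47 + 6) = ((-120 - 8*1) + 18)*(-47 + 6) = ((-120 - 8) + 18)*(-41) = (-128 + 18)*(-41) = -110*(-41) = 4510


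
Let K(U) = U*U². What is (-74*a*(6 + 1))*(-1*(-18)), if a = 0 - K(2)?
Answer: 74592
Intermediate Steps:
K(U) = U³
a = -8 (a = 0 - 1*2³ = 0 - 1*8 = 0 - 8 = -8)
(-74*a*(6 + 1))*(-1*(-18)) = (-(-592)*(6 + 1))*(-1*(-18)) = -(-592)*7*18 = -74*(-56)*18 = 4144*18 = 74592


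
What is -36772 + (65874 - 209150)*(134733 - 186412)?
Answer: 7404323632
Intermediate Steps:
-36772 + (65874 - 209150)*(134733 - 186412) = -36772 - 143276*(-51679) = -36772 + 7404360404 = 7404323632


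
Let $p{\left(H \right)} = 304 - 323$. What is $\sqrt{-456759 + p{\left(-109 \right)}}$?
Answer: $7 i \sqrt{9322} \approx 675.85 i$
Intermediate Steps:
$p{\left(H \right)} = -19$
$\sqrt{-456759 + p{\left(-109 \right)}} = \sqrt{-456759 - 19} = \sqrt{-456778} = 7 i \sqrt{9322}$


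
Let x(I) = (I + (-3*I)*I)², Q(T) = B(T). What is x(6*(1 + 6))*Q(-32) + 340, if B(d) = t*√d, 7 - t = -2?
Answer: 340 + 992250000*I*√2 ≈ 340.0 + 1.4033e+9*I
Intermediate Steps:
t = 9 (t = 7 - 1*(-2) = 7 + 2 = 9)
B(d) = 9*√d
Q(T) = 9*√T
x(I) = (I - 3*I²)²
x(6*(1 + 6))*Q(-32) + 340 = ((6*(1 + 6))²*(-1 + 3*(6*(1 + 6)))²)*(9*√(-32)) + 340 = ((6*7)²*(-1 + 3*(6*7))²)*(9*(4*I*√2)) + 340 = (42²*(-1 + 3*42)²)*(36*I*√2) + 340 = (1764*(-1 + 126)²)*(36*I*√2) + 340 = (1764*125²)*(36*I*√2) + 340 = (1764*15625)*(36*I*√2) + 340 = 27562500*(36*I*√2) + 340 = 992250000*I*√2 + 340 = 340 + 992250000*I*√2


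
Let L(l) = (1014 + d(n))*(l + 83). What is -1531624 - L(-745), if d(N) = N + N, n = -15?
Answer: -880216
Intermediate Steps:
d(N) = 2*N
L(l) = 81672 + 984*l (L(l) = (1014 + 2*(-15))*(l + 83) = (1014 - 30)*(83 + l) = 984*(83 + l) = 81672 + 984*l)
-1531624 - L(-745) = -1531624 - (81672 + 984*(-745)) = -1531624 - (81672 - 733080) = -1531624 - 1*(-651408) = -1531624 + 651408 = -880216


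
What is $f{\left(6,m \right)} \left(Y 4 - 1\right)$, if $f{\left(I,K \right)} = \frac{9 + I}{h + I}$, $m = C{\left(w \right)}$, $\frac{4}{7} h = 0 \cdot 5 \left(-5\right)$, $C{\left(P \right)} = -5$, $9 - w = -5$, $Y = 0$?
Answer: $- \frac{5}{2} \approx -2.5$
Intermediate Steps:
$w = 14$ ($w = 9 - -5 = 9 + 5 = 14$)
$h = 0$ ($h = \frac{7 \cdot 0 \cdot 5 \left(-5\right)}{4} = \frac{7 \cdot 0 \left(-5\right)}{4} = \frac{7}{4} \cdot 0 = 0$)
$m = -5$
$f{\left(I,K \right)} = \frac{9 + I}{I}$ ($f{\left(I,K \right)} = \frac{9 + I}{0 + I} = \frac{9 + I}{I}$)
$f{\left(6,m \right)} \left(Y 4 - 1\right) = \frac{9 + 6}{6} \left(0 \cdot 4 - 1\right) = \frac{1}{6} \cdot 15 \left(0 - 1\right) = \frac{5}{2} \left(-1\right) = - \frac{5}{2}$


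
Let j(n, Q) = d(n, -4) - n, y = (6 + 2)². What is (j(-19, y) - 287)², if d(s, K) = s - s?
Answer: 71824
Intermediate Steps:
d(s, K) = 0
y = 64 (y = 8² = 64)
j(n, Q) = -n (j(n, Q) = 0 - n = -n)
(j(-19, y) - 287)² = (-1*(-19) - 287)² = (19 - 287)² = (-268)² = 71824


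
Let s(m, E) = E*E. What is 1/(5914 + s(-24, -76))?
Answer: 1/11690 ≈ 8.5543e-5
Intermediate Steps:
s(m, E) = E²
1/(5914 + s(-24, -76)) = 1/(5914 + (-76)²) = 1/(5914 + 5776) = 1/11690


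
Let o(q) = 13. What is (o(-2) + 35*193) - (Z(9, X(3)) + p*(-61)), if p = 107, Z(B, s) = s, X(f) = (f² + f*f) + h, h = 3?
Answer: 13274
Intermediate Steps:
X(f) = 3 + 2*f² (X(f) = (f² + f*f) + 3 = (f² + f²) + 3 = 2*f² + 3 = 3 + 2*f²)
(o(-2) + 35*193) - (Z(9, X(3)) + p*(-61)) = (13 + 35*193) - ((3 + 2*3²) + 107*(-61)) = (13 + 6755) - ((3 + 2*9) - 6527) = 6768 - ((3 + 18) - 6527) = 6768 - (21 - 6527) = 6768 - 1*(-6506) = 6768 + 6506 = 13274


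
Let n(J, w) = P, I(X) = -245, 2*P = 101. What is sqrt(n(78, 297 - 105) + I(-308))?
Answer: I*sqrt(778)/2 ≈ 13.946*I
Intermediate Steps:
P = 101/2 (P = (1/2)*101 = 101/2 ≈ 50.500)
n(J, w) = 101/2
sqrt(n(78, 297 - 105) + I(-308)) = sqrt(101/2 - 245) = sqrt(-389/2) = I*sqrt(778)/2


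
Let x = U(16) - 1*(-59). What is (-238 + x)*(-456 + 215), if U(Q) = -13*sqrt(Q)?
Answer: 55671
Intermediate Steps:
x = 7 (x = -13*sqrt(16) - 1*(-59) = -13*4 + 59 = -52 + 59 = 7)
(-238 + x)*(-456 + 215) = (-238 + 7)*(-456 + 215) = -231*(-241) = 55671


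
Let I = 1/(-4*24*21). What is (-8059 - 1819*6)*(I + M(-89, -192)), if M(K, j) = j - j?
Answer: 18973/2016 ≈ 9.4112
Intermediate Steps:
M(K, j) = 0
I = -1/2016 (I = 1/(-96*21) = 1/(-2016) = -1/2016 ≈ -0.00049603)
(-8059 - 1819*6)*(I + M(-89, -192)) = (-8059 - 1819*6)*(-1/2016 + 0) = (-8059 - 10914)*(-1/2016) = -18973*(-1/2016) = 18973/2016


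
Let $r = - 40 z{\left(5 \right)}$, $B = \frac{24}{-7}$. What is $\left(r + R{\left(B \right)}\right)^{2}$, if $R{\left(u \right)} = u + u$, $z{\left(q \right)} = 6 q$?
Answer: $\frac{71368704}{49} \approx 1.4565 \cdot 10^{6}$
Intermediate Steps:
$B = - \frac{24}{7}$ ($B = 24 \left(- \frac{1}{7}\right) = - \frac{24}{7} \approx -3.4286$)
$R{\left(u \right)} = 2 u$
$r = -1200$ ($r = - 40 \cdot 6 \cdot 5 = \left(-40\right) 30 = -1200$)
$\left(r + R{\left(B \right)}\right)^{2} = \left(-1200 + 2 \left(- \frac{24}{7}\right)\right)^{2} = \left(-1200 - \frac{48}{7}\right)^{2} = \left(- \frac{8448}{7}\right)^{2} = \frac{71368704}{49}$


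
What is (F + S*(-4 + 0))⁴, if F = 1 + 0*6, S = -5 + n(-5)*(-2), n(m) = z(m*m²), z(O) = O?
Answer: 918609150481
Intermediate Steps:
n(m) = m³ (n(m) = m*m² = m³)
S = 245 (S = -5 + (-5)³*(-2) = -5 - 125*(-2) = -5 + 250 = 245)
F = 1 (F = 1 + 0 = 1)
(F + S*(-4 + 0))⁴ = (1 + 245*(-4 + 0))⁴ = (1 + 245*(-4))⁴ = (1 - 980)⁴ = (-979)⁴ = 918609150481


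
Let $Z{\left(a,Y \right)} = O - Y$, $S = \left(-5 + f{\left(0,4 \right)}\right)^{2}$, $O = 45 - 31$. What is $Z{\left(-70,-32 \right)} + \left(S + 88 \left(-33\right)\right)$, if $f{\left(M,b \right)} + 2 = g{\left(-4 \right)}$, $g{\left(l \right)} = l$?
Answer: $-2737$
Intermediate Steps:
$O = 14$
$f{\left(M,b \right)} = -6$ ($f{\left(M,b \right)} = -2 - 4 = -6$)
$S = 121$ ($S = \left(-5 - 6\right)^{2} = \left(-11\right)^{2} = 121$)
$Z{\left(a,Y \right)} = 14 - Y$
$Z{\left(-70,-32 \right)} + \left(S + 88 \left(-33\right)\right) = \left(14 - -32\right) + \left(121 + 88 \left(-33\right)\right) = \left(14 + 32\right) + \left(121 - 2904\right) = 46 - 2783 = -2737$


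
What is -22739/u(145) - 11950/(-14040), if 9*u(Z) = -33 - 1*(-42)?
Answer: -31924361/1404 ≈ -22738.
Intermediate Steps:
u(Z) = 1 (u(Z) = (-33 - 1*(-42))/9 = (-33 + 42)/9 = (1/9)*9 = 1)
-22739/u(145) - 11950/(-14040) = -22739/1 - 11950/(-14040) = -22739*1 - 11950*(-1/14040) = -22739 + 1195/1404 = -31924361/1404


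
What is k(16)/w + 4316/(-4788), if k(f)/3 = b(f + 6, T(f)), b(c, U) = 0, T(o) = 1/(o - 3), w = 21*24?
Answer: -1079/1197 ≈ -0.90142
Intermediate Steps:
w = 504
T(o) = 1/(-3 + o)
k(f) = 0 (k(f) = 3*0 = 0)
k(16)/w + 4316/(-4788) = 0/504 + 4316/(-4788) = 0*(1/504) + 4316*(-1/4788) = 0 - 1079/1197 = -1079/1197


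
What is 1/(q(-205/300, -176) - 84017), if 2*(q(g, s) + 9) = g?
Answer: -120/10083161 ≈ -1.1901e-5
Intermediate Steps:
q(g, s) = -9 + g/2
1/(q(-205/300, -176) - 84017) = 1/((-9 + (-205/300)/2) - 84017) = 1/((-9 + (-205*1/300)/2) - 84017) = 1/((-9 + (1/2)*(-41/60)) - 84017) = 1/((-9 - 41/120) - 84017) = 1/(-1121/120 - 84017) = 1/(-10083161/120) = -120/10083161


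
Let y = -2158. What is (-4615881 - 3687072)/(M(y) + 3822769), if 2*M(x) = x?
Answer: -8302953/3821690 ≈ -2.1726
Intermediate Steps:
M(x) = x/2
(-4615881 - 3687072)/(M(y) + 3822769) = (-4615881 - 3687072)/((1/2)*(-2158) + 3822769) = -8302953/(-1079 + 3822769) = -8302953/3821690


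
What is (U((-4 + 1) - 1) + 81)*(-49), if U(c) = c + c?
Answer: -3577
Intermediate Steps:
U(c) = 2*c
(U((-4 + 1) - 1) + 81)*(-49) = (2*((-4 + 1) - 1) + 81)*(-49) = (2*(-3 - 1) + 81)*(-49) = (2*(-4) + 81)*(-49) = (-8 + 81)*(-49) = 73*(-49) = -3577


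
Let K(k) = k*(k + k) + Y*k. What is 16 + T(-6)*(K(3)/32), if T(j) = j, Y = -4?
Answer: 119/8 ≈ 14.875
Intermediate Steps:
K(k) = -4*k + 2*k**2 (K(k) = k*(k + k) - 4*k = k*(2*k) - 4*k = 2*k**2 - 4*k = -4*k + 2*k**2)
16 + T(-6)*(K(3)/32) = 16 - 6*2*3*(-2 + 3)/32 = 16 - 6*2*3*1/32 = 16 - 36/32 = 16 - 6*3/16 = 16 - 9/8 = 119/8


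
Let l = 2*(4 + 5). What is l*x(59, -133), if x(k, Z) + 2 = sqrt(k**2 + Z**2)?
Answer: -36 + 18*sqrt(21170) ≈ 2583.0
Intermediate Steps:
x(k, Z) = -2 + sqrt(Z**2 + k**2) (x(k, Z) = -2 + sqrt(k**2 + Z**2) = -2 + sqrt(Z**2 + k**2))
l = 18 (l = 2*9 = 18)
l*x(59, -133) = 18*(-2 + sqrt((-133)**2 + 59**2)) = 18*(-2 + sqrt(17689 + 3481)) = 18*(-2 + sqrt(21170)) = -36 + 18*sqrt(21170)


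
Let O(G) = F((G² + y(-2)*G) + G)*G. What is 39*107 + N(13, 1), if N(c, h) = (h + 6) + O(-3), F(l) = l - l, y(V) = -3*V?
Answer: 4180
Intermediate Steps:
F(l) = 0
O(G) = 0 (O(G) = 0*G = 0)
N(c, h) = 6 + h (N(c, h) = (h + 6) + 0 = (6 + h) + 0 = 6 + h)
39*107 + N(13, 1) = 39*107 + (6 + 1) = 4173 + 7 = 4180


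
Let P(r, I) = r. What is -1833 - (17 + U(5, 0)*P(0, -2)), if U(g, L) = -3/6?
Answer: -1850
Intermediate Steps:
U(g, L) = -½ (U(g, L) = -3*⅙ = -½)
-1833 - (17 + U(5, 0)*P(0, -2)) = -1833 - (17 - ½*0) = -1833 - (17 + 0) = -1833 - 1*17 = -1833 - 17 = -1850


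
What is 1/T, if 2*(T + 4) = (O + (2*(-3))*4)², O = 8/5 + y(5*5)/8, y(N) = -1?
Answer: 3200/799001 ≈ 0.0040050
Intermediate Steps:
O = 59/40 (O = 8/5 - 1/8 = 8*(⅕) - 1*⅛ = 8/5 - ⅛ = 59/40 ≈ 1.4750)
T = 799001/3200 (T = -4 + (59/40 + (2*(-3))*4)²/2 = -4 + (59/40 - 6*4)²/2 = -4 + (59/40 - 24)²/2 = -4 + (-901/40)²/2 = -4 + (½)*(811801/1600) = -4 + 811801/3200 = 799001/3200 ≈ 249.69)
1/T = 1/(799001/3200) = 3200/799001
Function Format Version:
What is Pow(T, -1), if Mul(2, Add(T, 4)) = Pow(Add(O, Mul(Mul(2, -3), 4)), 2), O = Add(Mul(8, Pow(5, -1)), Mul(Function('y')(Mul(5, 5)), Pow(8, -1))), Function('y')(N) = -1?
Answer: Rational(3200, 799001) ≈ 0.0040050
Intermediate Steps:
O = Rational(59, 40) (O = Add(Mul(8, Pow(5, -1)), Mul(-1, Pow(8, -1))) = Add(Mul(8, Rational(1, 5)), Mul(-1, Rational(1, 8))) = Add(Rational(8, 5), Rational(-1, 8)) = Rational(59, 40) ≈ 1.4750)
T = Rational(799001, 3200) (T = Add(-4, Mul(Rational(1, 2), Pow(Add(Rational(59, 40), Mul(Mul(2, -3), 4)), 2))) = Add(-4, Mul(Rational(1, 2), Pow(Add(Rational(59, 40), Mul(-6, 4)), 2))) = Add(-4, Mul(Rational(1, 2), Pow(Add(Rational(59, 40), -24), 2))) = Add(-4, Mul(Rational(1, 2), Pow(Rational(-901, 40), 2))) = Add(-4, Mul(Rational(1, 2), Rational(811801, 1600))) = Add(-4, Rational(811801, 3200)) = Rational(799001, 3200) ≈ 249.69)
Pow(T, -1) = Pow(Rational(799001, 3200), -1) = Rational(3200, 799001)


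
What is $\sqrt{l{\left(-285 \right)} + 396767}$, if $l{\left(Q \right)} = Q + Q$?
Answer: $\sqrt{396197} \approx 629.44$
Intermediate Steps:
$l{\left(Q \right)} = 2 Q$
$\sqrt{l{\left(-285 \right)} + 396767} = \sqrt{2 \left(-285\right) + 396767} = \sqrt{-570 + 396767} = \sqrt{396197}$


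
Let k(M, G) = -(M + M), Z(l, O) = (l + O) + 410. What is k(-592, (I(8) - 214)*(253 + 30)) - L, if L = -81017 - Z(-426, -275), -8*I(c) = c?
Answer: 81910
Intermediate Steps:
Z(l, O) = 410 + O + l (Z(l, O) = (O + l) + 410 = 410 + O + l)
I(c) = -c/8
L = -80726 (L = -81017 - (410 - 275 - 426) = -81017 - 1*(-291) = -81017 + 291 = -80726)
k(M, G) = -2*M
k(-592, (I(8) - 214)*(253 + 30)) - L = -2*(-592) - 1*(-80726) = 1184 + 80726 = 81910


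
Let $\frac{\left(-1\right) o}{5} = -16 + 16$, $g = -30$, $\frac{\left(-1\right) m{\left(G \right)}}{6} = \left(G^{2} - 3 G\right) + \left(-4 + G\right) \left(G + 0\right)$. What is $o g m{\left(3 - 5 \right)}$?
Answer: $0$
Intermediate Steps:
$m{\left(G \right)} = - 6 G^{2} + 18 G - 6 G \left(-4 + G\right)$ ($m{\left(G \right)} = - 6 \left(\left(G^{2} - 3 G\right) + \left(-4 + G\right) \left(G + 0\right)\right) = - 6 \left(\left(G^{2} - 3 G\right) + \left(-4 + G\right) G\right) = - 6 \left(\left(G^{2} - 3 G\right) + G \left(-4 + G\right)\right) = - 6 \left(G^{2} - 3 G + G \left(-4 + G\right)\right) = - 6 G^{2} + 18 G - 6 G \left(-4 + G\right)$)
$o = 0$ ($o = - 5 \left(-16 + 16\right) = \left(-5\right) 0 = 0$)
$o g m{\left(3 - 5 \right)} = 0 \left(-30\right) 6 \left(3 - 5\right) \left(7 - 2 \left(3 - 5\right)\right) = 0 \cdot 6 \left(3 - 5\right) \left(7 - 2 \left(3 - 5\right)\right) = 0 \cdot 6 \left(-2\right) \left(7 - -4\right) = 0 \cdot 6 \left(-2\right) \left(7 + 4\right) = 0 \cdot 6 \left(-2\right) 11 = 0 \left(-132\right) = 0$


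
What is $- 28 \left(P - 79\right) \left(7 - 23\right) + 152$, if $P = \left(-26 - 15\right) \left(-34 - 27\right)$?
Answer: $1085208$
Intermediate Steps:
$P = 2501$ ($P = \left(-41\right) \left(-61\right) = 2501$)
$- 28 \left(P - 79\right) \left(7 - 23\right) + 152 = - 28 \left(2501 - 79\right) \left(7 - 23\right) + 152 = - 28 \cdot 2422 \left(-16\right) + 152 = \left(-28\right) \left(-38752\right) + 152 = 1085056 + 152 = 1085208$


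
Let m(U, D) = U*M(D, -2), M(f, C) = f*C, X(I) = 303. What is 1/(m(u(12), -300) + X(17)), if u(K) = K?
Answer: 1/7503 ≈ 0.00013328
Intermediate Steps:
M(f, C) = C*f
m(U, D) = -2*D*U (m(U, D) = U*(-2*D) = -2*D*U)
1/(m(u(12), -300) + X(17)) = 1/(-2*(-300)*12 + 303) = 1/(7200 + 303) = 1/7503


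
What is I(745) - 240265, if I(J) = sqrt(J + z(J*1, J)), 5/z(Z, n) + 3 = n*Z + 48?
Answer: -240265 + sqrt(9181460717034)/111014 ≈ -2.4024e+5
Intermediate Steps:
z(Z, n) = 5/(45 + Z*n) (z(Z, n) = 5/(-3 + (n*Z + 48)) = 5/(-3 + (Z*n + 48)) = 5/(-3 + (48 + Z*n)) = 5/(45 + Z*n))
I(J) = sqrt(J + 5/(45 + J**2)) (I(J) = sqrt(J + 5/(45 + (J*1)*J)) = sqrt(J + 5/(45 + J*J)) = sqrt(J + 5/(45 + J**2)))
I(745) - 240265 = sqrt((5 + 745*(45 + 745**2))/(45 + 745**2)) - 240265 = sqrt((5 + 745*(45 + 555025))/(45 + 555025)) - 240265 = sqrt((5 + 745*555070)/555070) - 240265 = sqrt((5 + 413527150)/555070) - 240265 = sqrt((1/555070)*413527155) - 240265 = sqrt(82705431/111014) - 240265 = sqrt(9181460717034)/111014 - 240265 = -240265 + sqrt(9181460717034)/111014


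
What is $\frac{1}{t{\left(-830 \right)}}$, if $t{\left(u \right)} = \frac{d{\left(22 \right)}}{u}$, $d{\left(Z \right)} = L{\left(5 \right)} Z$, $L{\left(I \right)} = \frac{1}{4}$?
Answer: $- \frac{1660}{11} \approx -150.91$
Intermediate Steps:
$L{\left(I \right)} = \frac{1}{4}$
$d{\left(Z \right)} = \frac{Z}{4}$
$t{\left(u \right)} = \frac{11}{2 u}$ ($t{\left(u \right)} = \frac{\frac{1}{4} \cdot 22}{u} = \frac{11}{2 u}$)
$\frac{1}{t{\left(-830 \right)}} = \frac{1}{\frac{11}{2} \frac{1}{-830}} = \frac{1}{\frac{11}{2} \left(- \frac{1}{830}\right)} = \frac{1}{- \frac{11}{1660}} = - \frac{1660}{11}$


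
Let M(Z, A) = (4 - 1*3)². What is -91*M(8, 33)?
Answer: -91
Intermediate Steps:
M(Z, A) = 1 (M(Z, A) = (4 - 3)² = 1² = 1)
-91*M(8, 33) = -91*1 = -91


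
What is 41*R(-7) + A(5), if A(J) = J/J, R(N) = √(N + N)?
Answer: 1 + 41*I*√14 ≈ 1.0 + 153.41*I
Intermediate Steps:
R(N) = √2*√N (R(N) = √(2*N) = √2*√N)
A(J) = 1
41*R(-7) + A(5) = 41*(√2*√(-7)) + 1 = 41*(√2*(I*√7)) + 1 = 41*(I*√14) + 1 = 41*I*√14 + 1 = 1 + 41*I*√14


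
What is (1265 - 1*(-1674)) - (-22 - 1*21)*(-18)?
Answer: 2165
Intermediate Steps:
(1265 - 1*(-1674)) - (-22 - 1*21)*(-18) = (1265 + 1674) - (-22 - 21)*(-18) = 2939 - (-43)*(-18) = 2939 - 1*774 = 2939 - 774 = 2165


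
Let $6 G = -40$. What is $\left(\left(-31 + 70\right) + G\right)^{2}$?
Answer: $\frac{9409}{9} \approx 1045.4$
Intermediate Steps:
$G = - \frac{20}{3}$ ($G = \frac{1}{6} \left(-40\right) = - \frac{20}{3} \approx -6.6667$)
$\left(\left(-31 + 70\right) + G\right)^{2} = \left(\left(-31 + 70\right) - \frac{20}{3}\right)^{2} = \left(39 - \frac{20}{3}\right)^{2} = \left(\frac{97}{3}\right)^{2} = \frac{9409}{9}$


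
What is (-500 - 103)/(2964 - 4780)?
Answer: 603/1816 ≈ 0.33205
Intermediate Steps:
(-500 - 103)/(2964 - 4780) = -603/(-1816) = -603*(-1/1816) = 603/1816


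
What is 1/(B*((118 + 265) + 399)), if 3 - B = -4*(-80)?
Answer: -1/247894 ≈ -4.0340e-6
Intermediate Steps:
B = -317 (B = 3 - (-4)*(-80) = 3 - 1*320 = 3 - 320 = -317)
1/(B*((118 + 265) + 399)) = 1/(-317*((118 + 265) + 399)) = 1/(-317*(383 + 399)) = 1/(-317*782) = 1/(-247894) = -1/247894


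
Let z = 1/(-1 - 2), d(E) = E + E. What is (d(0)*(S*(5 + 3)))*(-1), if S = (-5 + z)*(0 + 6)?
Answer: 0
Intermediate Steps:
d(E) = 2*E
z = -⅓ (z = 1/(-3) = -⅓ ≈ -0.33333)
S = -32 (S = (-5 - ⅓)*(0 + 6) = -16/3*6 = -32)
(d(0)*(S*(5 + 3)))*(-1) = ((2*0)*(-32*(5 + 3)))*(-1) = (0*(-32*8))*(-1) = (0*(-256))*(-1) = 0*(-1) = 0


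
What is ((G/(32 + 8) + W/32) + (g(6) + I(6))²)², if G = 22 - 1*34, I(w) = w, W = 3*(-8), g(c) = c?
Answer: 8173881/400 ≈ 20435.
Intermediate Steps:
W = -24
G = -12 (G = 22 - 34 = -12)
((G/(32 + 8) + W/32) + (g(6) + I(6))²)² = ((-12/(32 + 8) - 24/32) + (6 + 6)²)² = ((-12/40 - 24*1/32) + 12²)² = ((-12*1/40 - ¾) + 144)² = ((-3/10 - ¾) + 144)² = (-21/20 + 144)² = (2859/20)² = 8173881/400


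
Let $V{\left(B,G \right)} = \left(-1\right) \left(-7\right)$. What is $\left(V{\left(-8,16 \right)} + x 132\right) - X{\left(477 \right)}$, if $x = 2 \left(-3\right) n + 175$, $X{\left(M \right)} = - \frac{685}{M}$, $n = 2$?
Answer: $\frac{10267156}{477} \approx 21524.0$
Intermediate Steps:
$V{\left(B,G \right)} = 7$
$x = 163$ ($x = 2 \left(-3\right) 2 + 175 = \left(-6\right) 2 + 175 = -12 + 175 = 163$)
$\left(V{\left(-8,16 \right)} + x 132\right) - X{\left(477 \right)} = \left(7 + 163 \cdot 132\right) - - \frac{685}{477} = \left(7 + 21516\right) - \left(-685\right) \frac{1}{477} = 21523 - - \frac{685}{477} = 21523 + \frac{685}{477} = \frac{10267156}{477}$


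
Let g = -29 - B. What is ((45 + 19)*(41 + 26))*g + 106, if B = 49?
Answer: -334358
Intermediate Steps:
g = -78 (g = -29 - 1*49 = -29 - 49 = -78)
((45 + 19)*(41 + 26))*g + 106 = ((45 + 19)*(41 + 26))*(-78) + 106 = (64*67)*(-78) + 106 = 4288*(-78) + 106 = -334464 + 106 = -334358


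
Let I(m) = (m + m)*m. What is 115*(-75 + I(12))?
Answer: 24495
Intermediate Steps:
I(m) = 2*m**2 (I(m) = (2*m)*m = 2*m**2)
115*(-75 + I(12)) = 115*(-75 + 2*12**2) = 115*(-75 + 2*144) = 115*(-75 + 288) = 115*213 = 24495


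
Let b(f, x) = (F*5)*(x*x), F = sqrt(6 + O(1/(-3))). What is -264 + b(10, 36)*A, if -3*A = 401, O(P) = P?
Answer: -264 - 288720*sqrt(51) ≈ -2.0621e+6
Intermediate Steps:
F = sqrt(51)/3 (F = sqrt(6 + 1/(-3)) = sqrt(6 + 1*(-1/3)) = sqrt(6 - 1/3) = sqrt(17/3) = sqrt(51)/3 ≈ 2.3805)
b(f, x) = 5*sqrt(51)*x**2/3 (b(f, x) = ((sqrt(51)/3)*5)*(x*x) = (5*sqrt(51)/3)*x**2 = 5*sqrt(51)*x**2/3)
A = -401/3 (A = -1/3*401 = -401/3 ≈ -133.67)
-264 + b(10, 36)*A = -264 + ((5/3)*sqrt(51)*36**2)*(-401/3) = -264 + ((5/3)*sqrt(51)*1296)*(-401/3) = -264 + (2160*sqrt(51))*(-401/3) = -264 - 288720*sqrt(51)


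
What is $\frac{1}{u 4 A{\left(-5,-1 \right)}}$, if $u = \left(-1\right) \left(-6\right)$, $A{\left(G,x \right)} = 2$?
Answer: $\frac{1}{48} \approx 0.020833$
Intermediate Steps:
$u = 6$
$\frac{1}{u 4 A{\left(-5,-1 \right)}} = \frac{1}{6 \cdot 4 \cdot 2} = \frac{1}{24 \cdot 2} = \frac{1}{48}$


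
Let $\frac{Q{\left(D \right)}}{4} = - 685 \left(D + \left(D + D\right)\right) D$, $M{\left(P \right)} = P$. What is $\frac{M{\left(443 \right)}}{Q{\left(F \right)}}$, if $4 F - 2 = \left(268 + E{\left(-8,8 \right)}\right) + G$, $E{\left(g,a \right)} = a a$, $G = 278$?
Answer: $- \frac{443}{192421980} \approx -2.3022 \cdot 10^{-6}$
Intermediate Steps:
$E{\left(g,a \right)} = a^{2}$
$F = 153$ ($F = \frac{1}{2} + \frac{\left(268 + 8^{2}\right) + 278}{4} = \frac{1}{2} + \frac{\left(268 + 64\right) + 278}{4} = \frac{1}{2} + \frac{332 + 278}{4} = \frac{1}{2} + \frac{1}{4} \cdot 610 = \frac{1}{2} + \frac{305}{2} = 153$)
$Q{\left(D \right)} = - 8220 D^{2}$ ($Q{\left(D \right)} = 4 - 685 \left(D + \left(D + D\right)\right) D = 4 - 685 \left(D + 2 D\right) D = 4 - 685 \cdot 3 D D = 4 - 2055 D D = 4 \left(- 2055 D^{2}\right) = - 8220 D^{2}$)
$\frac{M{\left(443 \right)}}{Q{\left(F \right)}} = \frac{443}{\left(-8220\right) 153^{2}} = \frac{443}{\left(-8220\right) 23409} = \frac{443}{-192421980} = 443 \left(- \frac{1}{192421980}\right) = - \frac{443}{192421980}$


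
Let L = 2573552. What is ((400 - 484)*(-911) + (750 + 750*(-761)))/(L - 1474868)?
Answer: -41123/91557 ≈ -0.44915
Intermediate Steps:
((400 - 484)*(-911) + (750 + 750*(-761)))/(L - 1474868) = ((400 - 484)*(-911) + (750 + 750*(-761)))/(2573552 - 1474868) = (-84*(-911) + (750 - 570750))/1098684 = (76524 - 570000)*(1/1098684) = -493476*1/1098684 = -41123/91557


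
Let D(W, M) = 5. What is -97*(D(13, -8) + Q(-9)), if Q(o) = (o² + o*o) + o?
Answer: -15326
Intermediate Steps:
Q(o) = o + 2*o² (Q(o) = (o² + o²) + o = 2*o² + o = o + 2*o²)
-97*(D(13, -8) + Q(-9)) = -97*(5 - 9*(1 + 2*(-9))) = -97*(5 - 9*(1 - 18)) = -97*(5 - 9*(-17)) = -97*(5 + 153) = -97*158 = -15326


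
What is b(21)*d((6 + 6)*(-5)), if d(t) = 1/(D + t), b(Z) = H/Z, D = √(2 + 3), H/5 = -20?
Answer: 400/5033 + 20*√5/15099 ≈ 0.082437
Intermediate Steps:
H = -100 (H = 5*(-20) = -100)
D = √5 ≈ 2.2361
b(Z) = -100/Z
d(t) = 1/(t + √5) (d(t) = 1/(√5 + t) = 1/(t + √5))
b(21)*d((6 + 6)*(-5)) = (-100/21)/((6 + 6)*(-5) + √5) = (-100*1/21)/(12*(-5) + √5) = -100/(21*(-60 + √5))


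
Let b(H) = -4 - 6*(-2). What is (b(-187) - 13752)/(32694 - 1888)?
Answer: -6872/15403 ≈ -0.44615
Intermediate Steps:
b(H) = 8 (b(H) = -4 + 12 = 8)
(b(-187) - 13752)/(32694 - 1888) = (8 - 13752)/(32694 - 1888) = -13744/30806 = -13744*1/30806 = -6872/15403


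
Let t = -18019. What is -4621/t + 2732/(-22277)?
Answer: 53714109/401409263 ≈ 0.13381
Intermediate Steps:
-4621/t + 2732/(-22277) = -4621/(-18019) + 2732/(-22277) = -4621*(-1/18019) + 2732*(-1/22277) = 4621/18019 - 2732/22277 = 53714109/401409263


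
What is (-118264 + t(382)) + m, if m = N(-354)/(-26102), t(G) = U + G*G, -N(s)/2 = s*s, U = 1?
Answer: 361129027/13051 ≈ 27671.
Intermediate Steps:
N(s) = -2*s² (N(s) = -2*s*s = -2*s²)
t(G) = 1 + G² (t(G) = 1 + G*G = 1 + G²)
m = 125316/13051 (m = -2*(-354)²/(-26102) = -2*125316*(-1/26102) = -250632*(-1/26102) = 125316/13051 ≈ 9.6020)
(-118264 + t(382)) + m = (-118264 + (1 + 382²)) + 125316/13051 = (-118264 + (1 + 145924)) + 125316/13051 = (-118264 + 145925) + 125316/13051 = 27661 + 125316/13051 = 361129027/13051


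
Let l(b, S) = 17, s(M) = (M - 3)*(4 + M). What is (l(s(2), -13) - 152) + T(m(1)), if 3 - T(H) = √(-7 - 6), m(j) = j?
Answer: -132 - I*√13 ≈ -132.0 - 3.6056*I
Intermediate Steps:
s(M) = (-3 + M)*(4 + M)
T(H) = 3 - I*√13 (T(H) = 3 - √(-7 - 6) = 3 - √(-13) = 3 - I*√13)
(l(s(2), -13) - 152) + T(m(1)) = (17 - 152) + (3 - I*√13) = -135 + (3 - I*√13) = -132 - I*√13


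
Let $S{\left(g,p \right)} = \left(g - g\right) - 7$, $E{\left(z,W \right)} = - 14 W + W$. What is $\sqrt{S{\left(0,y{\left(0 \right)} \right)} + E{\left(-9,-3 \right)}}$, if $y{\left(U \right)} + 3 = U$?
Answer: $4 \sqrt{2} \approx 5.6569$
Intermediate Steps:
$E{\left(z,W \right)} = - 13 W$
$y{\left(U \right)} = -3 + U$
$S{\left(g,p \right)} = -7$ ($S{\left(g,p \right)} = 0 - 7 = -7$)
$\sqrt{S{\left(0,y{\left(0 \right)} \right)} + E{\left(-9,-3 \right)}} = \sqrt{-7 - -39} = \sqrt{-7 + 39} = \sqrt{32} = 4 \sqrt{2}$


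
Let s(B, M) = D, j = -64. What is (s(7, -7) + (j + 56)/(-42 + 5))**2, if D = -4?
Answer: 19600/1369 ≈ 14.317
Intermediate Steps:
s(B, M) = -4
(s(7, -7) + (j + 56)/(-42 + 5))**2 = (-4 + (-64 + 56)/(-42 + 5))**2 = (-4 - 8/(-37))**2 = (-4 - 8*(-1/37))**2 = (-4 + 8/37)**2 = (-140/37)**2 = 19600/1369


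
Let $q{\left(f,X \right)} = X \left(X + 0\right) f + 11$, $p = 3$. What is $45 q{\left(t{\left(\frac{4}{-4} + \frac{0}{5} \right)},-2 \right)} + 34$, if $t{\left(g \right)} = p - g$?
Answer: $1249$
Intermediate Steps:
$t{\left(g \right)} = 3 - g$
$q{\left(f,X \right)} = 11 + f X^{2}$ ($q{\left(f,X \right)} = X X f + 11 = X^{2} f + 11 = f X^{2} + 11 = 11 + f X^{2}$)
$45 q{\left(t{\left(\frac{4}{-4} + \frac{0}{5} \right)},-2 \right)} + 34 = 45 \left(11 + \left(3 - \left(\frac{4}{-4} + \frac{0}{5}\right)\right) \left(-2\right)^{2}\right) + 34 = 45 \left(11 + \left(3 - \left(4 \left(- \frac{1}{4}\right) + 0 \cdot \frac{1}{5}\right)\right) 4\right) + 34 = 45 \left(11 + \left(3 - \left(-1 + 0\right)\right) 4\right) + 34 = 45 \left(11 + \left(3 - -1\right) 4\right) + 34 = 45 \left(11 + \left(3 + 1\right) 4\right) + 34 = 45 \left(11 + 4 \cdot 4\right) + 34 = 45 \left(11 + 16\right) + 34 = 45 \cdot 27 + 34 = 1215 + 34 = 1249$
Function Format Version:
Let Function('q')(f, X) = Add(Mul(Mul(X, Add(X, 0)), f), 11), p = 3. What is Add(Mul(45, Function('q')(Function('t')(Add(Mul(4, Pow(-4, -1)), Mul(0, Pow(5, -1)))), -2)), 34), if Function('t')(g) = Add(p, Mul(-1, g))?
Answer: 1249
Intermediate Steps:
Function('t')(g) = Add(3, Mul(-1, g))
Function('q')(f, X) = Add(11, Mul(f, Pow(X, 2))) (Function('q')(f, X) = Add(Mul(Mul(X, X), f), 11) = Add(Mul(Pow(X, 2), f), 11) = Add(Mul(f, Pow(X, 2)), 11) = Add(11, Mul(f, Pow(X, 2))))
Add(Mul(45, Function('q')(Function('t')(Add(Mul(4, Pow(-4, -1)), Mul(0, Pow(5, -1)))), -2)), 34) = Add(Mul(45, Add(11, Mul(Add(3, Mul(-1, Add(Mul(4, Pow(-4, -1)), Mul(0, Pow(5, -1))))), Pow(-2, 2)))), 34) = Add(Mul(45, Add(11, Mul(Add(3, Mul(-1, Add(Mul(4, Rational(-1, 4)), Mul(0, Rational(1, 5))))), 4))), 34) = Add(Mul(45, Add(11, Mul(Add(3, Mul(-1, Add(-1, 0))), 4))), 34) = Add(Mul(45, Add(11, Mul(Add(3, Mul(-1, -1)), 4))), 34) = Add(Mul(45, Add(11, Mul(Add(3, 1), 4))), 34) = Add(Mul(45, Add(11, Mul(4, 4))), 34) = Add(Mul(45, Add(11, 16)), 34) = Add(Mul(45, 27), 34) = Add(1215, 34) = 1249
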